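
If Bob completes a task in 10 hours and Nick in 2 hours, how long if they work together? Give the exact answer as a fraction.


Bob's rate: 1/10 of the job per hour
Nick's rate: 1/2 of the job per hour
Combined rate: 1/10 + 1/2 = 3/5 per hour
Time = 1 / (3/5) = 5/3 hours (≈ 1.67 hours)

5/3 hours


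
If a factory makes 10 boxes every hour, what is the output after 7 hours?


Production rate: 10 boxes per hour
Time: 7 hours
Total: 10 x 7 = 70 boxes

70 boxes


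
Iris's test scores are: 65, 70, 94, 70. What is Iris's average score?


Add the scores:
65 + 70 + 94 + 70 = 299
Divide by the number of tests:
299 / 4 = 74.75

74.75


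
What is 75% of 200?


Convert percentage to decimal:
75% = 0.75
Multiply:
200 x 0.75 = 150

150


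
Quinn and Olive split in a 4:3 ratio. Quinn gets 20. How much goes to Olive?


Find the multiplier:
20 / 4 = 5
Apply to Olive's share:
3 x 5 = 15

15


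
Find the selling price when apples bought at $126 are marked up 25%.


Calculate the markup amount:
25% of $126 = $31.50
Add to cost:
$126 + $31.50 = $157.50

$157.50


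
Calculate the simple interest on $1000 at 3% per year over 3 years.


Use the formula I = P x R x T / 100
P x R x T = 1000 x 3 x 3 = 9000
I = 9000 / 100 = $90

$90


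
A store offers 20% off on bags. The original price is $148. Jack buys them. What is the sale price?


Calculate the discount amount:
20% of $148 = $29.60
Subtract from original:
$148 - $29.60 = $118.40

$118.40


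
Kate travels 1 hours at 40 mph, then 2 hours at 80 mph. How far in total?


Leg 1 distance:
40 x 1 = 40 miles
Leg 2 distance:
80 x 2 = 160 miles
Total distance:
40 + 160 = 200 miles

200 miles


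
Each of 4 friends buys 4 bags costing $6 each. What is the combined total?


Cost per person:
4 x $6 = $24
Group total:
4 x $24 = $96

$96


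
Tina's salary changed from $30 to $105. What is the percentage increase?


Find the absolute change:
|105 - 30| = 75
Divide by original and multiply by 100:
75 / 30 x 100 = 250%

250%


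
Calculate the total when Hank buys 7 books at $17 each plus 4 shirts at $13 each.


Cost of books:
7 x $17 = $119
Cost of shirts:
4 x $13 = $52
Add both:
$119 + $52 = $171

$171


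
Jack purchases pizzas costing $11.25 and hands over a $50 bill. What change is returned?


Start with the amount paid:
$50
Subtract the price:
$50 - $11.25 = $38.75

$38.75


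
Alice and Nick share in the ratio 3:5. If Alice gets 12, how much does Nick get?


Find the multiplier:
12 / 3 = 4
Apply to Nick's share:
5 x 4 = 20

20


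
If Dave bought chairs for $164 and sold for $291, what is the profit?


Selling price = $291
Cost price = $164
Profit = selling price - cost price:
Profit = $291 - $164 = $127

$127


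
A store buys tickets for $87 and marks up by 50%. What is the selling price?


Calculate the markup amount:
50% of $87 = $43.50
Add to cost:
$87 + $43.50 = $130.50

$130.50


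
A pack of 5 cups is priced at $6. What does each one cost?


Total cost: $6
Number of items: 5
Unit price: $6 / 5 = $1.20

$1.20


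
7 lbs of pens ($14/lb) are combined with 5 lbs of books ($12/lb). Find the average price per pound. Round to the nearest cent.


Cost of pens:
7 x $14 = $98
Cost of books:
5 x $12 = $60
Total cost: $98 + $60 = $158
Total weight: 12 lbs
Average: $158 / 12 = $13.1666... ≈ $13.17/lb

$13.17/lb


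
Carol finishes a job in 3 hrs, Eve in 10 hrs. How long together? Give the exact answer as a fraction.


Carol's rate: 1/3 of the job per hour
Eve's rate: 1/10 of the job per hour
Combined rate: 1/3 + 1/10 = 13/30 per hour
Time = 1 / (13/30) = 30/13 hours (≈ 2.31 hours)

30/13 hours


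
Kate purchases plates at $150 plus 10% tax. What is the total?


Calculate the tax:
10% of $150 = $15
Add tax to price:
$150 + $15 = $165

$165


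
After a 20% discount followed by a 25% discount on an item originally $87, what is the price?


First discount:
20% of $87 = $17.40
Price after first discount:
$87 - $17.40 = $69.60
Second discount:
25% of $69.60 = $17.40
Final price:
$69.60 - $17.40 = $52.20

$52.20


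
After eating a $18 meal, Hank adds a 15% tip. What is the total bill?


Calculate the tip:
15% of $18 = $2.70
Add tip to meal cost:
$18 + $2.70 = $20.70

$20.70


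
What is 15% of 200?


Convert percentage to decimal:
15% = 0.15
Multiply:
200 x 0.15 = 30

30


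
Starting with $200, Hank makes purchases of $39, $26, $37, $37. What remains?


Add up expenses:
$39 + $26 + $37 + $37 = $139
Subtract from budget:
$200 - $139 = $61

$61


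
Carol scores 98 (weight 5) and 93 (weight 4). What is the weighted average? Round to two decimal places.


Weighted sum:
5 x 98 + 4 x 93 = 862
Total weight:
5 + 4 = 9
Weighted average:
862 / 9 = 95.7777... ≈ 95.78

95.78


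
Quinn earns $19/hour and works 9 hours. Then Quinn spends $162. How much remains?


Calculate earnings:
9 x $19 = $171
Subtract spending:
$171 - $162 = $9

$9


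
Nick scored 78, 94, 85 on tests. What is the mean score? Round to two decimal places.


Add the scores:
78 + 94 + 85 = 257
Divide by the number of tests:
257 / 3 = 85.6666... ≈ 85.67

85.67


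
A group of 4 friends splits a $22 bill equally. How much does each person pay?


Total bill: $22
Number of people: 4
Each pays: $22 / 4 = $5.50

$5.50


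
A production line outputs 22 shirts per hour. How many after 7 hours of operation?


Production rate: 22 shirts per hour
Time: 7 hours
Total: 22 x 7 = 154 shirts

154 shirts


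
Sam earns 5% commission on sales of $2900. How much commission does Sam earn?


Convert rate to decimal:
5% = 0.05
Multiply by sales:
$2900 x 0.05 = $145

$145


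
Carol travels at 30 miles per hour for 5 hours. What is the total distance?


Use the formula: distance = speed x time
Speed = 30 mph, Time = 5 hours
30 x 5 = 150 miles

150 miles


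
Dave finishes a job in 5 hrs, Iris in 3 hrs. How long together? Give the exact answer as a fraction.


Dave's rate: 1/5 of the job per hour
Iris's rate: 1/3 of the job per hour
Combined rate: 1/5 + 1/3 = 8/15 per hour
Time = 1 / (8/15) = 15/8 hours (≈ 1.88 hours)

15/8 hours


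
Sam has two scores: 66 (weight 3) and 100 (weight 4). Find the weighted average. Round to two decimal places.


Weighted sum:
3 x 66 + 4 x 100 = 598
Total weight:
3 + 4 = 7
Weighted average:
598 / 7 = 85.4285... ≈ 85.43

85.43


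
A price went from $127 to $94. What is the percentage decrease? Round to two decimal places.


Find the absolute change:
|94 - 127| = 33
Divide by original and multiply by 100:
33 / 127 x 100 = 25.9842...% ≈ 25.98%

25.98%


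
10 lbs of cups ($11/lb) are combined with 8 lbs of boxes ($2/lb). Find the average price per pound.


Cost of cups:
10 x $11 = $110
Cost of boxes:
8 x $2 = $16
Total cost: $110 + $16 = $126
Total weight: 18 lbs
Average: $126 / 18 = $7/lb

$7/lb


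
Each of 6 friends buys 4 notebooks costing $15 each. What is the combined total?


Cost per person:
4 x $15 = $60
Group total:
6 x $60 = $360

$360


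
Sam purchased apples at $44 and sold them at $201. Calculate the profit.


Selling price = $201
Cost price = $44
Profit = selling price - cost price:
Profit = $201 - $44 = $157

$157


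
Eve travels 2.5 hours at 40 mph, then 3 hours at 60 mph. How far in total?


Leg 1 distance:
40 x 2.5 = 100 miles
Leg 2 distance:
60 x 3 = 180 miles
Total distance:
100 + 180 = 280 miles

280 miles


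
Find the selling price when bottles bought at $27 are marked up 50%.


Calculate the markup amount:
50% of $27 = $13.50
Add to cost:
$27 + $13.50 = $40.50

$40.50


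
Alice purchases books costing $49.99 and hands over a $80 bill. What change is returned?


Start with the amount paid:
$80
Subtract the price:
$80 - $49.99 = $30.01

$30.01


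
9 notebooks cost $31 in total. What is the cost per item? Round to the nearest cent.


Total cost: $31
Number of items: 9
Unit price: $31 / 9 = $3.4444... ≈ $3.44

$3.44


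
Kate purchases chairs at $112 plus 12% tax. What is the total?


Calculate the tax:
12% of $112 = $13.44
Add tax to price:
$112 + $13.44 = $125.44

$125.44


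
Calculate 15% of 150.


Convert percentage to decimal:
15% = 0.15
Multiply:
150 x 0.15 = 22.5

22.5


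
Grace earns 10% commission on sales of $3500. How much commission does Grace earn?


Convert rate to decimal:
10% = 0.1
Multiply by sales:
$3500 x 0.1 = $350

$350


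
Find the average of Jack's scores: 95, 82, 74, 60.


Add the scores:
95 + 82 + 74 + 60 = 311
Divide by the number of tests:
311 / 4 = 77.75

77.75


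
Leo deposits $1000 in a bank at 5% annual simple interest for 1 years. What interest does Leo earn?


Use the formula I = P x R x T / 100
P x R x T = 1000 x 5 x 1 = 5000
I = 5000 / 100 = $50

$50


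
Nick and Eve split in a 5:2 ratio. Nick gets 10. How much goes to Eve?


Find the multiplier:
10 / 5 = 2
Apply to Eve's share:
2 x 2 = 4

4


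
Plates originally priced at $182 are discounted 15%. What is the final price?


Calculate the discount amount:
15% of $182 = $27.30
Subtract from original:
$182 - $27.30 = $154.70

$154.70


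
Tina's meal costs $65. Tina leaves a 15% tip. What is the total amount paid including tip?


Calculate the tip:
15% of $65 = $9.75
Add tip to meal cost:
$65 + $9.75 = $74.75

$74.75


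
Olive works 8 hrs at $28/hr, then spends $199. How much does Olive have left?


Calculate earnings:
8 x $28 = $224
Subtract spending:
$224 - $199 = $25

$25


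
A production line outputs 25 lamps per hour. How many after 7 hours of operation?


Production rate: 25 lamps per hour
Time: 7 hours
Total: 25 x 7 = 175 lamps

175 lamps


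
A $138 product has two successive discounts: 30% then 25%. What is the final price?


First discount:
30% of $138 = $41.40
Price after first discount:
$138 - $41.40 = $96.60
Second discount:
25% of $96.60 = $24.15
Final price:
$96.60 - $24.15 = $72.45

$72.45


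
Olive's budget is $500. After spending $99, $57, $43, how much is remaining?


Add up expenses:
$99 + $57 + $43 = $199
Subtract from budget:
$500 - $199 = $301

$301


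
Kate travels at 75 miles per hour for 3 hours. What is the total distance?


Use the formula: distance = speed x time
Speed = 75 mph, Time = 3 hours
75 x 3 = 225 miles

225 miles


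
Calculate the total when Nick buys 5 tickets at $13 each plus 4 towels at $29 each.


Cost of tickets:
5 x $13 = $65
Cost of towels:
4 x $29 = $116
Add both:
$65 + $116 = $181

$181


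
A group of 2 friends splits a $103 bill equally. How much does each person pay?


Total bill: $103
Number of people: 2
Each pays: $103 / 2 = $51.50

$51.50


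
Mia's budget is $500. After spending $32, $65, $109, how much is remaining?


Add up expenses:
$32 + $65 + $109 = $206
Subtract from budget:
$500 - $206 = $294

$294


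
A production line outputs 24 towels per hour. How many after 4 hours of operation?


Production rate: 24 towels per hour
Time: 4 hours
Total: 24 x 4 = 96 towels

96 towels


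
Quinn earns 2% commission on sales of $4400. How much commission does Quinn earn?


Convert rate to decimal:
2% = 0.02
Multiply by sales:
$4400 x 0.02 = $88

$88


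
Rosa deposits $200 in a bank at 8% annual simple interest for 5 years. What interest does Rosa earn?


Use the formula I = P x R x T / 100
P x R x T = 200 x 8 x 5 = 8000
I = 8000 / 100 = $80

$80


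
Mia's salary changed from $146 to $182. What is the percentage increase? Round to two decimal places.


Find the absolute change:
|182 - 146| = 36
Divide by original and multiply by 100:
36 / 146 x 100 = 24.6575...% ≈ 24.66%

24.66%


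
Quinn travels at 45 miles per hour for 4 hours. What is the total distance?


Use the formula: distance = speed x time
Speed = 45 mph, Time = 4 hours
45 x 4 = 180 miles

180 miles


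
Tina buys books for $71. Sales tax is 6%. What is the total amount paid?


Calculate the tax:
6% of $71 = $4.26
Add tax to price:
$71 + $4.26 = $75.26

$75.26


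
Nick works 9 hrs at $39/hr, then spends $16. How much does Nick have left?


Calculate earnings:
9 x $39 = $351
Subtract spending:
$351 - $16 = $335

$335


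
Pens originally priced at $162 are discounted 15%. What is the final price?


Calculate the discount amount:
15% of $162 = $24.30
Subtract from original:
$162 - $24.30 = $137.70

$137.70


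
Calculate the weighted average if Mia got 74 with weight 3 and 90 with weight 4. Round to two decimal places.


Weighted sum:
3 x 74 + 4 x 90 = 582
Total weight:
3 + 4 = 7
Weighted average:
582 / 7 = 83.1428... ≈ 83.14

83.14


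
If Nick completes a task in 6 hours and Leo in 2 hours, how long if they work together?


Nick's rate: 1/6 of the job per hour
Leo's rate: 1/2 of the job per hour
Combined rate: 1/6 + 1/2 = 2/3 per hour
Time = 1 / (2/3) = 3/2 = 1.5 hours

1.5 hours


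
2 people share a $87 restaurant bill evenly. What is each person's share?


Total bill: $87
Number of people: 2
Each pays: $87 / 2 = $43.50

$43.50


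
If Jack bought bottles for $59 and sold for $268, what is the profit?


Selling price = $268
Cost price = $59
Profit = selling price - cost price:
Profit = $268 - $59 = $209

$209


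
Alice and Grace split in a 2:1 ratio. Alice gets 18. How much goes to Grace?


Find the multiplier:
18 / 2 = 9
Apply to Grace's share:
1 x 9 = 9

9


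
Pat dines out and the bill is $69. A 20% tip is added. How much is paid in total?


Calculate the tip:
20% of $69 = $13.80
Add tip to meal cost:
$69 + $13.80 = $82.80

$82.80


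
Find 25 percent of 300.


Convert percentage to decimal:
25% = 0.25
Multiply:
300 x 0.25 = 75

75


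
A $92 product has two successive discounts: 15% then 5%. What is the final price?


First discount:
15% of $92 = $13.80
Price after first discount:
$92 - $13.80 = $78.20
Second discount:
5% of $78.20 = $3.91
Final price:
$78.20 - $3.91 = $74.29

$74.29


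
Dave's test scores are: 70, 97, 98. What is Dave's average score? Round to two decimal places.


Add the scores:
70 + 97 + 98 = 265
Divide by the number of tests:
265 / 3 = 88.3333... ≈ 88.33

88.33


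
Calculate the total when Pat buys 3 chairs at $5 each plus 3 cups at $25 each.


Cost of chairs:
3 x $5 = $15
Cost of cups:
3 x $25 = $75
Add both:
$15 + $75 = $90

$90


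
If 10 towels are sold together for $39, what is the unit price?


Total cost: $39
Number of items: 10
Unit price: $39 / 10 = $3.90

$3.90


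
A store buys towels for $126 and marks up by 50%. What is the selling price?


Calculate the markup amount:
50% of $126 = $63
Add to cost:
$126 + $63 = $189

$189


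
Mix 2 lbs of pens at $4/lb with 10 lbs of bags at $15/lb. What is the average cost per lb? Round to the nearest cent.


Cost of pens:
2 x $4 = $8
Cost of bags:
10 x $15 = $150
Total cost: $8 + $150 = $158
Total weight: 12 lbs
Average: $158 / 12 = $13.1666... ≈ $13.17/lb

$13.17/lb


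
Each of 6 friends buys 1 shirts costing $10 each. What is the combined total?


Cost per person:
1 x $10 = $10
Group total:
6 x $10 = $60

$60


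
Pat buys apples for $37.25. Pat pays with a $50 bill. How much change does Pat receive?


Start with the amount paid:
$50
Subtract the price:
$50 - $37.25 = $12.75

$12.75


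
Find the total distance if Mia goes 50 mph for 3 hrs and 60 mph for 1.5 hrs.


Leg 1 distance:
50 x 3 = 150 miles
Leg 2 distance:
60 x 1.5 = 90 miles
Total distance:
150 + 90 = 240 miles

240 miles


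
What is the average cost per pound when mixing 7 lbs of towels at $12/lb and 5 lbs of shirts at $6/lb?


Cost of towels:
7 x $12 = $84
Cost of shirts:
5 x $6 = $30
Total cost: $84 + $30 = $114
Total weight: 12 lbs
Average: $114 / 12 = $9.50/lb

$9.50/lb


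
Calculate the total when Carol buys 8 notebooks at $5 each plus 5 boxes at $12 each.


Cost of notebooks:
8 x $5 = $40
Cost of boxes:
5 x $12 = $60
Add both:
$40 + $60 = $100

$100


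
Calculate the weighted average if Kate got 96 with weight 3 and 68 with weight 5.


Weighted sum:
3 x 96 + 5 x 68 = 628
Total weight:
3 + 5 = 8
Weighted average:
628 / 8 = 78.5

78.5


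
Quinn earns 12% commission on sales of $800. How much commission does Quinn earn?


Convert rate to decimal:
12% = 0.12
Multiply by sales:
$800 x 0.12 = $96

$96


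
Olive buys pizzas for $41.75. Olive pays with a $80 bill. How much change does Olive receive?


Start with the amount paid:
$80
Subtract the price:
$80 - $41.75 = $38.25

$38.25


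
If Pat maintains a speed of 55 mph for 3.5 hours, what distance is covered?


Use the formula: distance = speed x time
Speed = 55 mph, Time = 3.5 hours
55 x 3.5 = 192.5 miles

192.5 miles


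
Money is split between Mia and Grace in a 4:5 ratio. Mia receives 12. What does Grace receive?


Find the multiplier:
12 / 4 = 3
Apply to Grace's share:
5 x 3 = 15

15


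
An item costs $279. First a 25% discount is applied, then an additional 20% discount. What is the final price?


First discount:
25% of $279 = $69.75
Price after first discount:
$279 - $69.75 = $209.25
Second discount:
20% of $209.25 = $41.85
Final price:
$209.25 - $41.85 = $167.40

$167.40


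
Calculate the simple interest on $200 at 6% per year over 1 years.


Use the formula I = P x R x T / 100
P x R x T = 200 x 6 x 1 = 1200
I = 1200 / 100 = $12

$12


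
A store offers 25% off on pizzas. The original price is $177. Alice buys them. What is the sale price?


Calculate the discount amount:
25% of $177 = $44.25
Subtract from original:
$177 - $44.25 = $132.75

$132.75


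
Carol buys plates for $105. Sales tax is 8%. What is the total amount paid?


Calculate the tax:
8% of $105 = $8.40
Add tax to price:
$105 + $8.40 = $113.40

$113.40


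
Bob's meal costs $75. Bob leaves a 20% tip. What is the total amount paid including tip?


Calculate the tip:
20% of $75 = $15
Add tip to meal cost:
$75 + $15 = $90

$90


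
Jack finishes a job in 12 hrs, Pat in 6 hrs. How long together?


Jack's rate: 1/12 of the job per hour
Pat's rate: 1/6 of the job per hour
Combined rate: 1/12 + 1/6 = 1/4 per hour
Time = 1 / (1/4) = 4 hours

4 hours


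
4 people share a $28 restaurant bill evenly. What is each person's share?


Total bill: $28
Number of people: 4
Each pays: $28 / 4 = $7

$7


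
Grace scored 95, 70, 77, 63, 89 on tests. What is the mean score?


Add the scores:
95 + 70 + 77 + 63 + 89 = 394
Divide by the number of tests:
394 / 5 = 78.8

78.8


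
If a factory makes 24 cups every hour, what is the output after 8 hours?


Production rate: 24 cups per hour
Time: 8 hours
Total: 24 x 8 = 192 cups

192 cups


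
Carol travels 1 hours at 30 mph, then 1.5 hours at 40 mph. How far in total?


Leg 1 distance:
30 x 1 = 30 miles
Leg 2 distance:
40 x 1.5 = 60 miles
Total distance:
30 + 60 = 90 miles

90 miles


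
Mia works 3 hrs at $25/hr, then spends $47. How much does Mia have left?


Calculate earnings:
3 x $25 = $75
Subtract spending:
$75 - $47 = $28

$28


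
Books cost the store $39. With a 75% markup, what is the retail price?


Calculate the markup amount:
75% of $39 = $29.25
Add to cost:
$39 + $29.25 = $68.25

$68.25


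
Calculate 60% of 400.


Convert percentage to decimal:
60% = 0.6
Multiply:
400 x 0.6 = 240

240


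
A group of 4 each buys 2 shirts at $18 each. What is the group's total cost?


Cost per person:
2 x $18 = $36
Group total:
4 x $36 = $144

$144


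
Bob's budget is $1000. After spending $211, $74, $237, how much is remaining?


Add up expenses:
$211 + $74 + $237 = $522
Subtract from budget:
$1000 - $522 = $478

$478


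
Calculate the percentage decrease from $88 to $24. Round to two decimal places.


Find the absolute change:
|24 - 88| = 64
Divide by original and multiply by 100:
64 / 88 x 100 = 72.7272...% ≈ 72.73%

72.73%


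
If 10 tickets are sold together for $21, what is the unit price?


Total cost: $21
Number of items: 10
Unit price: $21 / 10 = $2.10

$2.10


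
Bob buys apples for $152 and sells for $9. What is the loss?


Selling price = $9
Cost price = $152
Loss = cost price - selling price:
Loss = $152 - $9 = $143

$143


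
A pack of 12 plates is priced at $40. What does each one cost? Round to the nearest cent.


Total cost: $40
Number of items: 12
Unit price: $40 / 12 = $3.3333... ≈ $3.33

$3.33


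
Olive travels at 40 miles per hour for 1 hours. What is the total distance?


Use the formula: distance = speed x time
Speed = 40 mph, Time = 1 hours
40 x 1 = 40 miles

40 miles


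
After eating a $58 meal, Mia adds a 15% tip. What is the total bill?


Calculate the tip:
15% of $58 = $8.70
Add tip to meal cost:
$58 + $8.70 = $66.70

$66.70


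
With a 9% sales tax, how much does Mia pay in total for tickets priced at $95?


Calculate the tax:
9% of $95 = $8.55
Add tax to price:
$95 + $8.55 = $103.55

$103.55


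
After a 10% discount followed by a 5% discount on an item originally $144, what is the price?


First discount:
10% of $144 = $14.40
Price after first discount:
$144 - $14.40 = $129.60
Second discount:
5% of $129.60 = $6.48
Final price:
$129.60 - $6.48 = $123.12

$123.12


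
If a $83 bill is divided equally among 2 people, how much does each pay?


Total bill: $83
Number of people: 2
Each pays: $83 / 2 = $41.50

$41.50


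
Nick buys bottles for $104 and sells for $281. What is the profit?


Selling price = $281
Cost price = $104
Profit = selling price - cost price:
Profit = $281 - $104 = $177

$177


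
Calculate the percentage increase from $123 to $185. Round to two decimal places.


Find the absolute change:
|185 - 123| = 62
Divide by original and multiply by 100:
62 / 123 x 100 = 50.4065...% ≈ 50.41%

50.41%


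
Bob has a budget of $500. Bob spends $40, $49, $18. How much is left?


Add up expenses:
$40 + $49 + $18 = $107
Subtract from budget:
$500 - $107 = $393

$393


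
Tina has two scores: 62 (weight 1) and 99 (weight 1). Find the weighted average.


Weighted sum:
1 x 62 + 1 x 99 = 161
Total weight:
1 + 1 = 2
Weighted average:
161 / 2 = 80.5

80.5


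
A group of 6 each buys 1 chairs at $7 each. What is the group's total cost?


Cost per person:
1 x $7 = $7
Group total:
6 x $7 = $42

$42


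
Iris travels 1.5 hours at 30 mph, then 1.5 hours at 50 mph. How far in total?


Leg 1 distance:
30 x 1.5 = 45 miles
Leg 2 distance:
50 x 1.5 = 75 miles
Total distance:
45 + 75 = 120 miles

120 miles


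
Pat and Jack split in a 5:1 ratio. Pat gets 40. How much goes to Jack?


Find the multiplier:
40 / 5 = 8
Apply to Jack's share:
1 x 8 = 8

8


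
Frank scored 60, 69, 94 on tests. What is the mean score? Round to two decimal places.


Add the scores:
60 + 69 + 94 = 223
Divide by the number of tests:
223 / 3 = 74.3333... ≈ 74.33

74.33


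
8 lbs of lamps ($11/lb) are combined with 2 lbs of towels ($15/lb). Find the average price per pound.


Cost of lamps:
8 x $11 = $88
Cost of towels:
2 x $15 = $30
Total cost: $88 + $30 = $118
Total weight: 10 lbs
Average: $118 / 10 = $11.80/lb

$11.80/lb


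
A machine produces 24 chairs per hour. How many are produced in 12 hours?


Production rate: 24 chairs per hour
Time: 12 hours
Total: 24 x 12 = 288 chairs

288 chairs


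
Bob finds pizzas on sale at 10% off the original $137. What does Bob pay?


Calculate the discount amount:
10% of $137 = $13.70
Subtract from original:
$137 - $13.70 = $123.30

$123.30


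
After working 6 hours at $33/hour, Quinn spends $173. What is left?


Calculate earnings:
6 x $33 = $198
Subtract spending:
$198 - $173 = $25

$25


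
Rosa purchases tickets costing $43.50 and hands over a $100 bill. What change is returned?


Start with the amount paid:
$100
Subtract the price:
$100 - $43.50 = $56.50

$56.50


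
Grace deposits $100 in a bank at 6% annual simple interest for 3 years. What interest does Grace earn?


Use the formula I = P x R x T / 100
P x R x T = 100 x 6 x 3 = 1800
I = 1800 / 100 = $18

$18


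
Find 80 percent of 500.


Convert percentage to decimal:
80% = 0.8
Multiply:
500 x 0.8 = 400

400


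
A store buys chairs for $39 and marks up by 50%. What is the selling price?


Calculate the markup amount:
50% of $39 = $19.50
Add to cost:
$39 + $19.50 = $58.50

$58.50


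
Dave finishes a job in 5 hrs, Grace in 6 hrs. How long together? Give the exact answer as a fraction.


Dave's rate: 1/5 of the job per hour
Grace's rate: 1/6 of the job per hour
Combined rate: 1/5 + 1/6 = 11/30 per hour
Time = 1 / (11/30) = 30/11 hours (≈ 2.73 hours)

30/11 hours


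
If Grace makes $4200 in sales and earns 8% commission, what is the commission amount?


Convert rate to decimal:
8% = 0.08
Multiply by sales:
$4200 x 0.08 = $336

$336


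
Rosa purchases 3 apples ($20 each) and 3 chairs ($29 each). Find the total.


Cost of apples:
3 x $20 = $60
Cost of chairs:
3 x $29 = $87
Add both:
$60 + $87 = $147

$147


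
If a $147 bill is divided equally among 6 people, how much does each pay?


Total bill: $147
Number of people: 6
Each pays: $147 / 6 = $24.50

$24.50


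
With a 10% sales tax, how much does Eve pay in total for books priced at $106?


Calculate the tax:
10% of $106 = $10.60
Add tax to price:
$106 + $10.60 = $116.60

$116.60


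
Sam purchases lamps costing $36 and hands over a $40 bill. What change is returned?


Start with the amount paid:
$40
Subtract the price:
$40 - $36 = $4

$4


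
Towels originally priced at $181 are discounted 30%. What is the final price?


Calculate the discount amount:
30% of $181 = $54.30
Subtract from original:
$181 - $54.30 = $126.70

$126.70


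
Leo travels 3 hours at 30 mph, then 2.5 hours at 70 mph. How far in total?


Leg 1 distance:
30 x 3 = 90 miles
Leg 2 distance:
70 x 2.5 = 175 miles
Total distance:
90 + 175 = 265 miles

265 miles


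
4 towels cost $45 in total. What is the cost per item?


Total cost: $45
Number of items: 4
Unit price: $45 / 4 = $11.25

$11.25


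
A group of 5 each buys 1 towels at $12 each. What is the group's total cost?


Cost per person:
1 x $12 = $12
Group total:
5 x $12 = $60

$60


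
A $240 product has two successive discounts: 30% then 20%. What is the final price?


First discount:
30% of $240 = $72
Price after first discount:
$240 - $72 = $168
Second discount:
20% of $168 = $33.60
Final price:
$168 - $33.60 = $134.40

$134.40


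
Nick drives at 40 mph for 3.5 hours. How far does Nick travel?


Use the formula: distance = speed x time
Speed = 40 mph, Time = 3.5 hours
40 x 3.5 = 140 miles

140 miles


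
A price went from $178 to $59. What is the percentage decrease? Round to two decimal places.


Find the absolute change:
|59 - 178| = 119
Divide by original and multiply by 100:
119 / 178 x 100 = 66.8539...% ≈ 66.85%

66.85%


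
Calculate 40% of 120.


Convert percentage to decimal:
40% = 0.4
Multiply:
120 x 0.4 = 48

48


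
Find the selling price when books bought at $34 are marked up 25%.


Calculate the markup amount:
25% of $34 = $8.50
Add to cost:
$34 + $8.50 = $42.50

$42.50


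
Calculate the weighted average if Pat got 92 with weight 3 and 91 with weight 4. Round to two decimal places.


Weighted sum:
3 x 92 + 4 x 91 = 640
Total weight:
3 + 4 = 7
Weighted average:
640 / 7 = 91.4285... ≈ 91.43

91.43


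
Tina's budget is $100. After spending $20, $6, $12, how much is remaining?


Add up expenses:
$20 + $6 + $12 = $38
Subtract from budget:
$100 - $38 = $62

$62


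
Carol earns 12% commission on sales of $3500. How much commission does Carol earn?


Convert rate to decimal:
12% = 0.12
Multiply by sales:
$3500 x 0.12 = $420

$420


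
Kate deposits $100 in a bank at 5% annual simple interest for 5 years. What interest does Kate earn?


Use the formula I = P x R x T / 100
P x R x T = 100 x 5 x 5 = 2500
I = 2500 / 100 = $25

$25


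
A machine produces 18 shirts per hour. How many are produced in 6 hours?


Production rate: 18 shirts per hour
Time: 6 hours
Total: 18 x 6 = 108 shirts

108 shirts


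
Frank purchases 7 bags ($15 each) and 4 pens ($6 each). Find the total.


Cost of bags:
7 x $15 = $105
Cost of pens:
4 x $6 = $24
Add both:
$105 + $24 = $129

$129


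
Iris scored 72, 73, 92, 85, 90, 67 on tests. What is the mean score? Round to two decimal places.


Add the scores:
72 + 73 + 92 + 85 + 90 + 67 = 479
Divide by the number of tests:
479 / 6 = 79.8333... ≈ 79.83

79.83


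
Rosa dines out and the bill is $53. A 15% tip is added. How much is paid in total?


Calculate the tip:
15% of $53 = $7.95
Add tip to meal cost:
$53 + $7.95 = $60.95

$60.95


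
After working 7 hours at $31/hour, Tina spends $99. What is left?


Calculate earnings:
7 x $31 = $217
Subtract spending:
$217 - $99 = $118

$118


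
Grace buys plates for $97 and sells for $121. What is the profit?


Selling price = $121
Cost price = $97
Profit = selling price - cost price:
Profit = $121 - $97 = $24

$24


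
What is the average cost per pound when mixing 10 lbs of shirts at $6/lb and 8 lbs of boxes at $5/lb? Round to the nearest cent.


Cost of shirts:
10 x $6 = $60
Cost of boxes:
8 x $5 = $40
Total cost: $60 + $40 = $100
Total weight: 18 lbs
Average: $100 / 18 = $5.5555... ≈ $5.56/lb

$5.56/lb


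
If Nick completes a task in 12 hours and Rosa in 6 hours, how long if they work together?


Nick's rate: 1/12 of the job per hour
Rosa's rate: 1/6 of the job per hour
Combined rate: 1/12 + 1/6 = 1/4 per hour
Time = 1 / (1/4) = 4 hours

4 hours


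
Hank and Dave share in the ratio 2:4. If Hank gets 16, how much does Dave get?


Find the multiplier:
16 / 2 = 8
Apply to Dave's share:
4 x 8 = 32

32


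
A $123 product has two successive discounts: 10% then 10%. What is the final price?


First discount:
10% of $123 = $12.30
Price after first discount:
$123 - $12.30 = $110.70
Second discount:
10% of $110.70 = $11.07
Final price:
$110.70 - $11.07 = $99.63

$99.63


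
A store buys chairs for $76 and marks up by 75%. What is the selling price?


Calculate the markup amount:
75% of $76 = $57
Add to cost:
$76 + $57 = $133

$133


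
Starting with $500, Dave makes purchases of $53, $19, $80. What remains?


Add up expenses:
$53 + $19 + $80 = $152
Subtract from budget:
$500 - $152 = $348

$348


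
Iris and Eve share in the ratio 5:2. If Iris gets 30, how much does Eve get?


Find the multiplier:
30 / 5 = 6
Apply to Eve's share:
2 x 6 = 12

12


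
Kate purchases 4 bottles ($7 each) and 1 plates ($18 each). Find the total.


Cost of bottles:
4 x $7 = $28
Cost of plates:
1 x $18 = $18
Add both:
$28 + $18 = $46

$46


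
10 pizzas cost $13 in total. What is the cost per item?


Total cost: $13
Number of items: 10
Unit price: $13 / 10 = $1.30

$1.30


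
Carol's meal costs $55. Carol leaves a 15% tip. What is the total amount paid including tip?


Calculate the tip:
15% of $55 = $8.25
Add tip to meal cost:
$55 + $8.25 = $63.25

$63.25


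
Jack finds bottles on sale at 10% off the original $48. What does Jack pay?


Calculate the discount amount:
10% of $48 = $4.80
Subtract from original:
$48 - $4.80 = $43.20

$43.20


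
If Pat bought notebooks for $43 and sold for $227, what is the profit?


Selling price = $227
Cost price = $43
Profit = selling price - cost price:
Profit = $227 - $43 = $184

$184


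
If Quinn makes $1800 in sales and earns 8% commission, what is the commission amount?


Convert rate to decimal:
8% = 0.08
Multiply by sales:
$1800 x 0.08 = $144

$144


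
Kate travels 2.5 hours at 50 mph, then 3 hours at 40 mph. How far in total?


Leg 1 distance:
50 x 2.5 = 125 miles
Leg 2 distance:
40 x 3 = 120 miles
Total distance:
125 + 120 = 245 miles

245 miles


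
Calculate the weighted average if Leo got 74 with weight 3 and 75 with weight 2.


Weighted sum:
3 x 74 + 2 x 75 = 372
Total weight:
3 + 2 = 5
Weighted average:
372 / 5 = 74.4

74.4


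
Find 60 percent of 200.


Convert percentage to decimal:
60% = 0.6
Multiply:
200 x 0.6 = 120

120


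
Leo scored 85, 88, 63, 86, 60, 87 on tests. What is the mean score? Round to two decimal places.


Add the scores:
85 + 88 + 63 + 86 + 60 + 87 = 469
Divide by the number of tests:
469 / 6 = 78.1666... ≈ 78.17

78.17


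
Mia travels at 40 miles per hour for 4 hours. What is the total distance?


Use the formula: distance = speed x time
Speed = 40 mph, Time = 4 hours
40 x 4 = 160 miles

160 miles


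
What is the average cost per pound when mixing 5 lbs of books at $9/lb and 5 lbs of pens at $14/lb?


Cost of books:
5 x $9 = $45
Cost of pens:
5 x $14 = $70
Total cost: $45 + $70 = $115
Total weight: 10 lbs
Average: $115 / 10 = $11.50/lb

$11.50/lb


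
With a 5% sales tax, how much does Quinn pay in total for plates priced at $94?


Calculate the tax:
5% of $94 = $4.70
Add tax to price:
$94 + $4.70 = $98.70

$98.70


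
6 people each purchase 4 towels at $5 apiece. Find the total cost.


Cost per person:
4 x $5 = $20
Group total:
6 x $20 = $120

$120


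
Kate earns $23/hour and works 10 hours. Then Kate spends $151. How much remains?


Calculate earnings:
10 x $23 = $230
Subtract spending:
$230 - $151 = $79

$79


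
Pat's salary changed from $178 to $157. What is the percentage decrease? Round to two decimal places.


Find the absolute change:
|157 - 178| = 21
Divide by original and multiply by 100:
21 / 178 x 100 = 11.7977...% ≈ 11.8%

11.8%


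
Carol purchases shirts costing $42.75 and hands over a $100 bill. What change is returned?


Start with the amount paid:
$100
Subtract the price:
$100 - $42.75 = $57.25

$57.25


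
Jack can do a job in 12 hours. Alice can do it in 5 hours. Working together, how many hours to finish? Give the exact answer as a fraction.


Jack's rate: 1/12 of the job per hour
Alice's rate: 1/5 of the job per hour
Combined rate: 1/12 + 1/5 = 17/60 per hour
Time = 1 / (17/60) = 60/17 hours (≈ 3.53 hours)

60/17 hours


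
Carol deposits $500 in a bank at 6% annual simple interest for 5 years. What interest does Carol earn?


Use the formula I = P x R x T / 100
P x R x T = 500 x 6 x 5 = 15000
I = 15000 / 100 = $150

$150


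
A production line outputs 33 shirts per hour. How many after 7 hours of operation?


Production rate: 33 shirts per hour
Time: 7 hours
Total: 33 x 7 = 231 shirts

231 shirts


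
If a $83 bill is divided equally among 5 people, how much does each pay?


Total bill: $83
Number of people: 5
Each pays: $83 / 5 = $16.60

$16.60


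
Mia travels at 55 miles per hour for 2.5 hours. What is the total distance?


Use the formula: distance = speed x time
Speed = 55 mph, Time = 2.5 hours
55 x 2.5 = 137.5 miles

137.5 miles


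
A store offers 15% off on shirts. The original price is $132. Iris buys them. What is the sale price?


Calculate the discount amount:
15% of $132 = $19.80
Subtract from original:
$132 - $19.80 = $112.20

$112.20


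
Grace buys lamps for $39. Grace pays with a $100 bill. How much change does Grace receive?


Start with the amount paid:
$100
Subtract the price:
$100 - $39 = $61

$61


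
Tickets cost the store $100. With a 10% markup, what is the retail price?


Calculate the markup amount:
10% of $100 = $10
Add to cost:
$100 + $10 = $110

$110


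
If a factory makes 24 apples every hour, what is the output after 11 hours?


Production rate: 24 apples per hour
Time: 11 hours
Total: 24 x 11 = 264 apples

264 apples


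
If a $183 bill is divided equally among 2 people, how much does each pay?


Total bill: $183
Number of people: 2
Each pays: $183 / 2 = $91.50

$91.50


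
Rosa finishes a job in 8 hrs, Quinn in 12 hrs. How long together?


Rosa's rate: 1/8 of the job per hour
Quinn's rate: 1/12 of the job per hour
Combined rate: 1/8 + 1/12 = 5/24 per hour
Time = 1 / (5/24) = 24/5 = 4.8 hours

4.8 hours


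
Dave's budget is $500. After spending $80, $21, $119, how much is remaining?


Add up expenses:
$80 + $21 + $119 = $220
Subtract from budget:
$500 - $220 = $280

$280


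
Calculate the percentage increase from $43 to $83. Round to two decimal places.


Find the absolute change:
|83 - 43| = 40
Divide by original and multiply by 100:
40 / 43 x 100 = 93.0232...% ≈ 93.02%

93.02%


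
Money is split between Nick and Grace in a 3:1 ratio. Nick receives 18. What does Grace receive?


Find the multiplier:
18 / 3 = 6
Apply to Grace's share:
1 x 6 = 6

6


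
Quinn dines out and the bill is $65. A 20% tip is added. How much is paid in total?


Calculate the tip:
20% of $65 = $13
Add tip to meal cost:
$65 + $13 = $78

$78


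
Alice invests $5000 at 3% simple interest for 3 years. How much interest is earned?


Use the formula I = P x R x T / 100
P x R x T = 5000 x 3 x 3 = 45000
I = 45000 / 100 = $450

$450


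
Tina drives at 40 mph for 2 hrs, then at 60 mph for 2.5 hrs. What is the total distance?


Leg 1 distance:
40 x 2 = 80 miles
Leg 2 distance:
60 x 2.5 = 150 miles
Total distance:
80 + 150 = 230 miles

230 miles


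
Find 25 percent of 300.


Convert percentage to decimal:
25% = 0.25
Multiply:
300 x 0.25 = 75

75


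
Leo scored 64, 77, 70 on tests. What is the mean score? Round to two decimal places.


Add the scores:
64 + 77 + 70 = 211
Divide by the number of tests:
211 / 3 = 70.3333... ≈ 70.33

70.33


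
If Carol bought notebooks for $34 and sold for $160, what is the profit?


Selling price = $160
Cost price = $34
Profit = selling price - cost price:
Profit = $160 - $34 = $126

$126


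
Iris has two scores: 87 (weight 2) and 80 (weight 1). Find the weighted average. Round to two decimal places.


Weighted sum:
2 x 87 + 1 x 80 = 254
Total weight:
2 + 1 = 3
Weighted average:
254 / 3 = 84.6666... ≈ 84.67

84.67


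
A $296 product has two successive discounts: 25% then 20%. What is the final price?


First discount:
25% of $296 = $74
Price after first discount:
$296 - $74 = $222
Second discount:
20% of $222 = $44.40
Final price:
$222 - $44.40 = $177.60

$177.60


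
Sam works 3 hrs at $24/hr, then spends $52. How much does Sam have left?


Calculate earnings:
3 x $24 = $72
Subtract spending:
$72 - $52 = $20

$20


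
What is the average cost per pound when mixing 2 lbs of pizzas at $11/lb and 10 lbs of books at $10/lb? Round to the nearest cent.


Cost of pizzas:
2 x $11 = $22
Cost of books:
10 x $10 = $100
Total cost: $22 + $100 = $122
Total weight: 12 lbs
Average: $122 / 12 = $10.1666... ≈ $10.17/lb

$10.17/lb


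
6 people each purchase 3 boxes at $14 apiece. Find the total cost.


Cost per person:
3 x $14 = $42
Group total:
6 x $42 = $252

$252


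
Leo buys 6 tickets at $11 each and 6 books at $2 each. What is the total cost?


Cost of tickets:
6 x $11 = $66
Cost of books:
6 x $2 = $12
Add both:
$66 + $12 = $78

$78


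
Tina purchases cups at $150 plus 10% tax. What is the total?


Calculate the tax:
10% of $150 = $15
Add tax to price:
$150 + $15 = $165

$165


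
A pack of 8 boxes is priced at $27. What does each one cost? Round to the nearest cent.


Total cost: $27
Number of items: 8
Unit price: $27 / 8 = $3.375 ≈ $3.38

$3.38


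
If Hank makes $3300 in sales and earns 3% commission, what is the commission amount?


Convert rate to decimal:
3% = 0.03
Multiply by sales:
$3300 x 0.03 = $99

$99
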